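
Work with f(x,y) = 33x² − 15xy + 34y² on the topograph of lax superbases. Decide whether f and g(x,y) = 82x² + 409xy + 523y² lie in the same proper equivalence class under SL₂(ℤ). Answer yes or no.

D₁ = -4263, D₂ = -4263
f: reduced (well bottom): (33,-15,34) with a≤c, −a<b≤a
g: translate: b→81 (≡409 mod 164), so (82,409,523)→(82,81,33)
g: flip: (82,81,33)→(33,-81,82)
g: translate: b→-15 (≡-81 mod 66), so (33,-81,82)→(33,-15,34)
g: reduced (well bottom): (33,-15,34) with a≤c, −a<b≤a
reduced forms (33, -15, 34) vs (33, -15, 34) ⇒ equivalent

yes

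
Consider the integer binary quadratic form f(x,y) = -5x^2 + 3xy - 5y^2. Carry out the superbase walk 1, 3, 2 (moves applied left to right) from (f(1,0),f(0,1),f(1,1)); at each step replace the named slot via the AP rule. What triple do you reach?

start (-5,-5,-7) = (f(1,0),f(0,1),f(1,1))
replace slot 1: 2·((-5)+(-7)) − (-5) = -19 → (-19,-5,-7)
replace slot 3: 2·((-19)+(-5)) − (-7) = -41 → (-19,-5,-41)
replace slot 2: 2·((-19)+(-41)) − (-5) = -115 → (-19,-115,-41)

-19,-115,-41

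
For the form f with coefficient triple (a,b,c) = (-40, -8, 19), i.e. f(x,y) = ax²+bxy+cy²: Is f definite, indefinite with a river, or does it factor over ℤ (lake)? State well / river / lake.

D = b²−4ac = (-8)² − 4·(-40)·19 = 3104
D > 0 non-square ⇒ indefinite ⇒ periodic river

river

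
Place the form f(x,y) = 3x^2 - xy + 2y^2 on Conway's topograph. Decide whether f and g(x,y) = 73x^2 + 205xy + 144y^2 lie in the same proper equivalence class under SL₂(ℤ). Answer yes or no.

D₁ = -23, D₂ = -23
f: flip: (3,-1,2)→(2,1,3)
f: reduced (well bottom): (2,1,3) with a≤c, −a<b≤a
g: translate: b→59 (≡205 mod 146), so (73,205,144)→(73,59,12)
g: flip: (73,59,12)→(12,-59,73)
g: translate: b→-11 (≡-59 mod 24), so (12,-59,73)→(12,-11,3)
g: flip: (12,-11,3)→(3,11,12)
g: translate: b→-1 (≡11 mod 6), so (3,11,12)→(3,-1,2)
g: flip: (3,-1,2)→(2,1,3)
g: reduced (well bottom): (2,1,3) with a≤c, −a<b≤a
reduced forms (2, 1, 3) vs (2, 1, 3) ⇒ equivalent

yes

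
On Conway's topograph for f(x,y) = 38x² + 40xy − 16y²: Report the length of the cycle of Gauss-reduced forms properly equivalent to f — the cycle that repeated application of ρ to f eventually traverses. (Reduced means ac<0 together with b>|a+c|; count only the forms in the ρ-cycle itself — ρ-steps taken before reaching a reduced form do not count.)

D = 4032, ⌊√D⌋ = 63
river: ρ → (-16,56,14)
river: ρ → (14,56,-16)
river: ρ → (-16,40,38)
river: ρ → (38,36,-18)
river: ρ → (-18,36,38)
river: ρ → (38,40,-16)
ρ-cycle length = 6 (tail of 0 descent steps not counted)

6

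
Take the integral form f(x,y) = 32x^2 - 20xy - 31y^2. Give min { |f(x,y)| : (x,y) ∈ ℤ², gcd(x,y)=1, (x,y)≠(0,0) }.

descent: ρ → (-31,20,32)  [lands on river]
river: ρ → (32,44,-19)
river: ρ → (-19,32,44)
river: ρ → (44,56,-7)
river: ρ → (-7,56,44)
river: ρ → (44,32,-19)
river: ρ → (-19,44,32)
river: ρ → (32,20,-31)
river: ρ → (-31,42,21)
river: ρ → (21,42,-31)
closes: descent 1, river 10
min |a| on river = 7

7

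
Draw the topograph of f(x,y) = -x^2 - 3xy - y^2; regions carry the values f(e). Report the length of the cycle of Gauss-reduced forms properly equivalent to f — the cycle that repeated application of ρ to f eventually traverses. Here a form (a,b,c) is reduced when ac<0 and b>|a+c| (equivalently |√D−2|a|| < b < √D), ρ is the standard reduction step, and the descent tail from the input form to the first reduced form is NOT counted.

D = 5, ⌊√D⌋ = 2
descent: ρ → (-1,1,1)  [lands on river]
river: ρ → (1,1,-1)
ρ-cycle length = 2 (tail of 1 descent step not counted)

2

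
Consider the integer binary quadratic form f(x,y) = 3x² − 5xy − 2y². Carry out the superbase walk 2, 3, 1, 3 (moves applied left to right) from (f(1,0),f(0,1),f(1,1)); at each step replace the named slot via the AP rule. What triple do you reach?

start (3,-2,-4) = (f(1,0),f(0,1),f(1,1))
replace slot 2: 2·(3+(-4)) − (-2) = 0 → (3,0,-4)
replace slot 3: 2·(3+0) − (-4) = 10 → (3,0,10)
replace slot 1: 2·(0+10) − 3 = 17 → (17,0,10)
replace slot 3: 2·(17+0) − 10 = 24 → (17,0,24)

17,0,24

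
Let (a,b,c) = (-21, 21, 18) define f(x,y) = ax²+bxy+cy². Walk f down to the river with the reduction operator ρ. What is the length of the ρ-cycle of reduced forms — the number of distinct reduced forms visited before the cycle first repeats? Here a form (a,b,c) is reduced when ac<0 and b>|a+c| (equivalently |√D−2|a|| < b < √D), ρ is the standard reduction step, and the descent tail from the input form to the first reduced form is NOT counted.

D = 1953, ⌊√D⌋ = 44
river: ρ → (18,15,-24)
river: ρ → (-24,33,9)
river: ρ → (9,39,-12)
river: ρ → (-12,33,18)
river: ρ → (18,39,-6)
river: ρ → (-6,33,36)
river: ρ → (36,39,-3)
river: ρ → (-3,39,36)
river: ρ → (36,33,-6)
river: ρ → (-6,39,18)
river: ρ → (18,33,-12)
river: ρ → (-12,39,9)
river: ρ → (9,33,-24)
river: ρ → (-24,15,18)
river: ρ → (18,21,-21)
river: ρ → (-21,21,18)
ρ-cycle length = 16 (tail of 0 descent steps not counted)

16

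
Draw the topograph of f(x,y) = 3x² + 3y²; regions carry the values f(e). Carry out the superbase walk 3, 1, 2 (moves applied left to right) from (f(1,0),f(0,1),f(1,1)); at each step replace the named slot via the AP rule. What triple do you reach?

start (3,3,6) = (f(1,0),f(0,1),f(1,1))
replace slot 3: 2·(3+3) − 6 = 6 → (3,3,6)
replace slot 1: 2·(3+6) − 3 = 15 → (15,3,6)
replace slot 2: 2·(15+6) − 3 = 39 → (15,39,6)

15,39,6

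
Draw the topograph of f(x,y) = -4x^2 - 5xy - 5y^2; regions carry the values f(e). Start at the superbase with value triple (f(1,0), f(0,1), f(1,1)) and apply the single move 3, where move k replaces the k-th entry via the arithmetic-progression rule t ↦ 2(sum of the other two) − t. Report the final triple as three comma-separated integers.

start (-4,-5,-14) = (f(1,0),f(0,1),f(1,1))
replace slot 3: 2·((-4)+(-5)) − (-14) = -4 → (-4,-5,-4)

-4,-5,-4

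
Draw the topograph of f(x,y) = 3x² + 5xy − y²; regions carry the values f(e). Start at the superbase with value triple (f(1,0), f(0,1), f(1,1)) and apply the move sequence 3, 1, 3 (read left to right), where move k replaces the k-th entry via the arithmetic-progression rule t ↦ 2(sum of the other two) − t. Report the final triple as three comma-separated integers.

start (3,-1,7) = (f(1,0),f(0,1),f(1,1))
replace slot 3: 2·(3+(-1)) − 7 = -3 → (3,-1,-3)
replace slot 1: 2·((-1)+(-3)) − 3 = -11 → (-11,-1,-3)
replace slot 3: 2·((-11)+(-1)) − (-3) = -21 → (-11,-1,-21)

-11,-1,-21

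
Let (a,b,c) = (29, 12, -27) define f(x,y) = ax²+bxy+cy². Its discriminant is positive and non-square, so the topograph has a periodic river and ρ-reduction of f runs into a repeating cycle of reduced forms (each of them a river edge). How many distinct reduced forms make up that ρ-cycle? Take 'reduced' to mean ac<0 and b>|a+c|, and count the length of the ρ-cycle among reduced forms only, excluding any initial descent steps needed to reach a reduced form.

D = 3276, ⌊√D⌋ = 57
river: ρ → (-27,42,14)
river: ρ → (14,42,-27)
river: ρ → (-27,12,29)
river: ρ → (29,46,-10)
river: ρ → (-10,54,9)
river: ρ → (9,54,-10)
river: ρ → (-10,46,29)
river: ρ → (29,12,-27)
ρ-cycle length = 8 (tail of 0 descent steps not counted)

8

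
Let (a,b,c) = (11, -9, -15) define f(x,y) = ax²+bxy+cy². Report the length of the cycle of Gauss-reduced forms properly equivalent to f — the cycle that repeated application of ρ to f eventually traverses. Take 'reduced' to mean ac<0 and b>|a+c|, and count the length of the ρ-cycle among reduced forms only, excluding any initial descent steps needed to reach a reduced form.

D = 741, ⌊√D⌋ = 27
descent: ρ → (-15,9,11)  [lands on river]
river: ρ → (11,13,-13)
river: ρ → (-13,13,11)
river: ρ → (11,9,-15)
river: ρ → (-15,21,5)
river: ρ → (5,19,-19)
river: ρ → (-19,19,5)
river: ρ → (5,21,-15)
ρ-cycle length = 8 (tail of 1 descent step not counted)

8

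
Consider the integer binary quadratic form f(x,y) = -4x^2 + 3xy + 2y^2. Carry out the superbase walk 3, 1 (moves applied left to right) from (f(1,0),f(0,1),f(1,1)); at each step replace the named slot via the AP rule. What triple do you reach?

start (-4,2,1) = (f(1,0),f(0,1),f(1,1))
replace slot 3: 2·((-4)+2) − 1 = -5 → (-4,2,-5)
replace slot 1: 2·(2+(-5)) − (-4) = -2 → (-2,2,-5)

-2,2,-5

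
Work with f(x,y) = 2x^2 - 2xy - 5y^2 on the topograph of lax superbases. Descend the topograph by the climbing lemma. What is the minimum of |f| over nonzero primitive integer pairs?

descent: ρ → (-5,2,2)
descent: ρ → (2,6,-1)  [lands on river]
river: ρ → (-1,6,2)
closes: descent 2, river 2
min |a| on river = 1

1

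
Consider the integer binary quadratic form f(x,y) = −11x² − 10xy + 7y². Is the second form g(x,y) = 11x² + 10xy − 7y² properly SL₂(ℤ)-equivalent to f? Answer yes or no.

D₁ = 408, D₂ = 408
river cycle of f (length 6): (7, 10, -11), (-11, 12, 6), (6, 12, -11), (-11, 10, 7), (7, 18, -3), (-3, 18, 7)
river cycle of g (length 6): (-7, 18, 3), (3, 18, -7), (-7, 10, 11), (11, 12, -6), (-6, 12, 11), (11, 10, -7)
cycles differ ⇒ inequivalent

no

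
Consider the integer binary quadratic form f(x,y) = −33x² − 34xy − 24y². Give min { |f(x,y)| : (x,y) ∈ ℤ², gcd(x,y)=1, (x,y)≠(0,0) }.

translate: b→-32 (≡34 mod 66), so (33,34,24)→(33,-32,23)
flip: (33,-32,23)→(23,32,33)
translate: b→-14 (≡32 mod 46), so (23,32,33)→(23,-14,24)
reduced (well bottom): (23,-14,24) with a≤c, −a<b≤a
well minimum |f| = |-23| = 23 (negative-definite)

23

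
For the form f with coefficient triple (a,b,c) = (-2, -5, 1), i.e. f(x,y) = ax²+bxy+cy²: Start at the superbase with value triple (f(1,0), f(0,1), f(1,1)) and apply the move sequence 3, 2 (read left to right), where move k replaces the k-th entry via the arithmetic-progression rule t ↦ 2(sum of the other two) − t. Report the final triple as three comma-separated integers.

start (-2,1,-6) = (f(1,0),f(0,1),f(1,1))
replace slot 3: 2·((-2)+1) − (-6) = 4 → (-2,1,4)
replace slot 2: 2·((-2)+4) − 1 = 3 → (-2,3,4)

-2,3,4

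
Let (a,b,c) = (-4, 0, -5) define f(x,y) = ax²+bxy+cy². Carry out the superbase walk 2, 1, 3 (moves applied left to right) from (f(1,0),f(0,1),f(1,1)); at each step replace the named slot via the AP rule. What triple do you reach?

start (-4,-5,-9) = (f(1,0),f(0,1),f(1,1))
replace slot 2: 2·((-4)+(-9)) − (-5) = -21 → (-4,-21,-9)
replace slot 1: 2·((-21)+(-9)) − (-4) = -56 → (-56,-21,-9)
replace slot 3: 2·((-56)+(-21)) − (-9) = -145 → (-56,-21,-145)

-56,-21,-145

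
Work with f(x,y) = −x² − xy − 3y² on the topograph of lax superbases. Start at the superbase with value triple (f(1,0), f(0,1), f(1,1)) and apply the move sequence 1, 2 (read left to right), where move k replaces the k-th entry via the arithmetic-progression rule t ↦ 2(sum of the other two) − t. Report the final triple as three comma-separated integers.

start (-1,-3,-5) = (f(1,0),f(0,1),f(1,1))
replace slot 1: 2·((-3)+(-5)) − (-1) = -15 → (-15,-3,-5)
replace slot 2: 2·((-15)+(-5)) − (-3) = -37 → (-15,-37,-5)

-15,-37,-5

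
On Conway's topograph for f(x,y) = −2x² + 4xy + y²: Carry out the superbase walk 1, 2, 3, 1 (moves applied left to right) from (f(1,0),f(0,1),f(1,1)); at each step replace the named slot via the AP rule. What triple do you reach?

start (-2,1,3) = (f(1,0),f(0,1),f(1,1))
replace slot 1: 2·(1+3) − (-2) = 10 → (10,1,3)
replace slot 2: 2·(10+3) − 1 = 25 → (10,25,3)
replace slot 3: 2·(10+25) − 3 = 67 → (10,25,67)
replace slot 1: 2·(25+67) − 10 = 174 → (174,25,67)

174,25,67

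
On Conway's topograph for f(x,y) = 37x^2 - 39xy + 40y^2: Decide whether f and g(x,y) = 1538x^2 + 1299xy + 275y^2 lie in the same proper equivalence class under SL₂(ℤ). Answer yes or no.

D₁ = -4399, D₂ = -4399
f: translate: b→35 (≡-39 mod 74), so (37,-39,40)→(37,35,38)
f: reduced (well bottom): (37,35,38) with a≤c, −a<b≤a
g: flip: (1538,1299,275)→(275,-1299,1538)
g: translate: b→-199 (≡-1299 mod 550), so (275,-1299,1538)→(275,-199,40)
g: flip: (275,-199,40)→(40,199,275)
g: translate: b→39 (≡199 mod 80), so (40,199,275)→(40,39,37)
g: flip: (40,39,37)→(37,-39,40)
g: translate: b→35 (≡-39 mod 74), so (37,-39,40)→(37,35,38)
g: reduced (well bottom): (37,35,38) with a≤c, −a<b≤a
reduced forms (37, 35, 38) vs (37, 35, 38) ⇒ equivalent

yes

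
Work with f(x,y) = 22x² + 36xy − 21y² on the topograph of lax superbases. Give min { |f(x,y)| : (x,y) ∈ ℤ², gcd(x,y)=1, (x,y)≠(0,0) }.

river: ρ → (-21,48,10)
river: ρ → (10,52,-11)
river: ρ → (-11,36,42)
river: ρ → (42,48,-5)
river: ρ → (-5,52,22)
river: ρ → (22,36,-21)
closes: descent 0, river 6
min |a| on river = 5

5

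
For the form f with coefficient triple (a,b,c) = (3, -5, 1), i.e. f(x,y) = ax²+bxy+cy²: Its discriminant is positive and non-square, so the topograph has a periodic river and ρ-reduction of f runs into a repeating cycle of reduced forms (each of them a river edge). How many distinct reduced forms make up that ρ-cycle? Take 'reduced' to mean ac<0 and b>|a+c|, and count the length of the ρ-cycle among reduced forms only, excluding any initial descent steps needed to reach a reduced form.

D = 13, ⌊√D⌋ = 3
descent: ρ → (1,3,-1)  [lands on river]
river: ρ → (-1,3,1)
ρ-cycle length = 2 (tail of 1 descent step not counted)

2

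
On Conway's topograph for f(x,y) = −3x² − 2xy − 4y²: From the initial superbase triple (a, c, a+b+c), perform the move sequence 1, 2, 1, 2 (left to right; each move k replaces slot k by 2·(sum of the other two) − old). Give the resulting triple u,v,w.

start (-3,-4,-9) = (f(1,0),f(0,1),f(1,1))
replace slot 1: 2·((-4)+(-9)) − (-3) = -23 → (-23,-4,-9)
replace slot 2: 2·((-23)+(-9)) − (-4) = -60 → (-23,-60,-9)
replace slot 1: 2·((-60)+(-9)) − (-23) = -115 → (-115,-60,-9)
replace slot 2: 2·((-115)+(-9)) − (-60) = -188 → (-115,-188,-9)

-115,-188,-9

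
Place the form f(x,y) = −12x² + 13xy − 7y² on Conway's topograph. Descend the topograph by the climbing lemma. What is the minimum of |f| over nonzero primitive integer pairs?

translate: b→11 (≡-13 mod 24), so (12,-13,7)→(12,11,6)
flip: (12,11,6)→(6,-11,12)
translate: b→1 (≡-11 mod 12), so (6,-11,12)→(6,1,7)
reduced (well bottom): (6,1,7) with a≤c, −a<b≤a
well minimum |f| = |-6| = 6 (negative-definite)

6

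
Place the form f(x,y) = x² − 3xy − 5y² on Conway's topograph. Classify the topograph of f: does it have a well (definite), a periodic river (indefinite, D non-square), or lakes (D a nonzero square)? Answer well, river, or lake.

D = b²−4ac = (-3)² − 4·1·(-5) = 29
D > 0 non-square ⇒ indefinite ⇒ periodic river

river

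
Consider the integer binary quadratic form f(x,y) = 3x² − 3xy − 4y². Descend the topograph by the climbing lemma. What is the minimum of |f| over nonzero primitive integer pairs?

descent: ρ → (-4,3,3)  [lands on river]
river: ρ → (3,3,-4)
river: ρ → (-4,5,2)
river: ρ → (2,7,-1)
river: ρ → (-1,7,2)
river: ρ → (2,5,-4)
closes: descent 1, river 6
min |a| on river = 1

1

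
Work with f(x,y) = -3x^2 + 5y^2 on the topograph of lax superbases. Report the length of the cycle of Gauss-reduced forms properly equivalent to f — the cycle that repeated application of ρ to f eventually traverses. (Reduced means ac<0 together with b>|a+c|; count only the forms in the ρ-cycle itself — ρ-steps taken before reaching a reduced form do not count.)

D = 60, ⌊√D⌋ = 7
descent: ρ → (5,0,-3)
descent: ρ → (-3,6,2)  [lands on river]
river: ρ → (2,6,-3)
ρ-cycle length = 2 (tail of 2 descent steps not counted)

2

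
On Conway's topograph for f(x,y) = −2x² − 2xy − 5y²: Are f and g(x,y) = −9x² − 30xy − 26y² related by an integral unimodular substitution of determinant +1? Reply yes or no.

D₁ = -36, D₂ = -36
f is negative-definite; reduce −f:
−f: reduced (well bottom): (2,2,5) with a≤c, −a<b≤a
flip sign back: reduced form of f is (-2,-2,-5)
g is negative-definite; reduce −g:
−g: translate: b→-6 (≡30 mod 18), so (9,30,26)→(9,-6,2)
−g: flip: (9,-6,2)→(2,6,9)
−g: translate: b→2 (≡6 mod 4), so (2,6,9)→(2,2,5)
−g: reduced (well bottom): (2,2,5) with a≤c, −a<b≤a
flip sign back: reduced form of g is (-2,-2,-5)
reduced forms (-2, -2, -5) vs (-2, -2, -5) ⇒ equivalent

yes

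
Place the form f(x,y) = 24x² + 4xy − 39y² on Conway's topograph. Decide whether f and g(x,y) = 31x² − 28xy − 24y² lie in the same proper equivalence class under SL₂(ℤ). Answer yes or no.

D₁ = 3760, D₂ = 3760
river cycle of f (length 10): (24, 52, -11), (-11, 58, 9), (9, 50, -35), (-35, 20, 24), (24, 28, -31), (-31, 34, 21), (21, 50, -15), (-15, 40, 36), (36, 32, -19), (-19, 44, 24)
river cycle of g (length 10): (-24, 28, 31), (31, 34, -21), (-21, 50, 15), (15, 40, -36), (-36, 32, 19), (19, 44, -24), (-24, 52, 11), (11, 58, -9), (-9, 50, 35), (35, 20, -24)
cycles differ ⇒ inequivalent

no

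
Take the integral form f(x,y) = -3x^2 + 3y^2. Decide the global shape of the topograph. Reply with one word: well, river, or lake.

D = b²−4ac = 0² − 4·(-3)·3 = 36
D = 6² is a perfect square ⇒ form factors over ℤ ⇒ lakes

lake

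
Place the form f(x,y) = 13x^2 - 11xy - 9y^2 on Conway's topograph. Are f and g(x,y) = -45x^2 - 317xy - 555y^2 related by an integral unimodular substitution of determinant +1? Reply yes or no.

D₁ = 589, D₂ = 589
river cycle of f (length 16): (-9, 11, 13), (13, 15, -7), (-7, 13, 15), (15, 17, -5), (-5, 23, 3), (3, 19, -19), (-19, 19, 3), (3, 23, -5), (-5, 17, 15), (15, 13, -7), … (6 more)
river cycle of g (length 16): (-7, 13, 15), (15, 17, -5), (-5, 23, 3), (3, 19, -19), (-19, 19, 3), (3, 23, -5), (-5, 17, 15), (15, 13, -7), (-7, 15, 13), (13, 11, -9), … (6 more)
cycles coincide ⇒ equivalent

yes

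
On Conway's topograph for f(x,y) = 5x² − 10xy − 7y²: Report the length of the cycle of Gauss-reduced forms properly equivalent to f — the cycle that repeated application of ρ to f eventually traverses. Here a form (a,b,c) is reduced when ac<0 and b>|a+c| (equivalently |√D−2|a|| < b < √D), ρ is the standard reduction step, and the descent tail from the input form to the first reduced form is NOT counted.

D = 240, ⌊√D⌋ = 15
descent: ρ → (-7,10,5)  [lands on river]
river: ρ → (5,10,-7)
river: ρ → (-7,4,8)
river: ρ → (8,12,-3)
river: ρ → (-3,12,8)
river: ρ → (8,4,-7)
ρ-cycle length = 6 (tail of 1 descent step not counted)

6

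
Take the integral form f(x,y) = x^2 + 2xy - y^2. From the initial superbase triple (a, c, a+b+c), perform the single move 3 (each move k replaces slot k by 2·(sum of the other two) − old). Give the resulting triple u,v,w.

start (1,-1,2) = (f(1,0),f(0,1),f(1,1))
replace slot 3: 2·(1+(-1)) − 2 = -2 → (1,-1,-2)

1,-1,-2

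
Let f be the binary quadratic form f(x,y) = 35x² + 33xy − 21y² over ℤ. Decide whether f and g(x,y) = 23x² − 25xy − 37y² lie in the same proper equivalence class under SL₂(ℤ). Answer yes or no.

D₁ = 4029, D₂ = 4029
river cycle of f (length 18): (-21, 51, 17), (17, 51, -21), (-21, 33, 35), (35, 37, -19), (-19, 39, 33), (33, 27, -25), (-25, 23, 35), (35, 47, -13), (-13, 57, 15), (15, 63, -1), … (8 more)
river cycle of g (length 14): (-37, 25, 23), (23, 21, -39), (-39, 57, 5), (5, 63, -3), (-3, 63, 5), (5, 57, -39), (-39, 21, 23), (23, 25, -37), (-37, 49, 11), (11, 61, -7), … (4 more)
cycles differ ⇒ inequivalent

no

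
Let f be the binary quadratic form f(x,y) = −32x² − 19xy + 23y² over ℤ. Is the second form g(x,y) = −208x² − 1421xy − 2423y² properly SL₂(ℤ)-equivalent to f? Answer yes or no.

D₁ = 3305, D₂ = 3305
river cycle of f (length 8): (23, 19, -32), (-32, 45, 10), (10, 55, -7), (-7, 57, 2), (2, 55, -35), (-35, 15, 22), (22, 29, -28), (-28, 27, 23)
river cycle of g (length 8): (-32, 45, 10), (10, 55, -7), (-7, 57, 2), (2, 55, -35), (-35, 15, 22), (22, 29, -28), (-28, 27, 23), (23, 19, -32)
cycles coincide ⇒ equivalent

yes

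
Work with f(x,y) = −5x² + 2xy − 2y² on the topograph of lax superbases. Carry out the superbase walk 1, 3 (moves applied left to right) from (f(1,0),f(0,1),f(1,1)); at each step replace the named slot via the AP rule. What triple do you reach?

start (-5,-2,-5) = (f(1,0),f(0,1),f(1,1))
replace slot 1: 2·((-2)+(-5)) − (-5) = -9 → (-9,-2,-5)
replace slot 3: 2·((-9)+(-2)) − (-5) = -17 → (-9,-2,-17)

-9,-2,-17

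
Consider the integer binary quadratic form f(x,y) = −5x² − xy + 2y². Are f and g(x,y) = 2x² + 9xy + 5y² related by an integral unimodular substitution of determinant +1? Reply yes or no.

D₁ = 41, D₂ = 41
river cycle of f (length 10): (2, 5, -2), (-2, 3, 4), (4, 5, -1), (-1, 5, 4), (4, 3, -2), (-2, 5, 2), (2, 3, -4), (-4, 5, 1), (1, 5, -4), (-4, 3, 2)
river cycle of g (length 10): (-2, 3, 4), (4, 5, -1), (-1, 5, 4), (4, 3, -2), (-2, 5, 2), (2, 3, -4), (-4, 5, 1), (1, 5, -4), (-4, 3, 2), (2, 5, -2)
cycles coincide ⇒ equivalent

yes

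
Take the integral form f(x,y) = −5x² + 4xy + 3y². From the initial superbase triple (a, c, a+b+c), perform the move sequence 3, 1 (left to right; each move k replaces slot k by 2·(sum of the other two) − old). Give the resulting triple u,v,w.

start (-5,3,2) = (f(1,0),f(0,1),f(1,1))
replace slot 3: 2·((-5)+3) − 2 = -6 → (-5,3,-6)
replace slot 1: 2·(3+(-6)) − (-5) = -1 → (-1,3,-6)

-1,3,-6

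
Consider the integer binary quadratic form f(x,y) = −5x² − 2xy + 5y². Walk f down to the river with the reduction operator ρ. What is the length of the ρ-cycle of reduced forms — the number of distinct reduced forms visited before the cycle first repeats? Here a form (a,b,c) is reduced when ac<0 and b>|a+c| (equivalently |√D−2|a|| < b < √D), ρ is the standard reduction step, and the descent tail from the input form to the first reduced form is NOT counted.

D = 104, ⌊√D⌋ = 10
descent: ρ → (5,2,-5)  [lands on river]
river: ρ → (-5,8,2)
river: ρ → (2,8,-5)
river: ρ → (-5,2,5)
river: ρ → (5,8,-2)
river: ρ → (-2,8,5)
ρ-cycle length = 6 (tail of 1 descent step not counted)

6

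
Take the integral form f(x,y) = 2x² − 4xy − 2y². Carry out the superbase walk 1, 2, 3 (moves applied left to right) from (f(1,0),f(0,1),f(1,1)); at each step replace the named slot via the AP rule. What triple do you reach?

start (2,-2,-4) = (f(1,0),f(0,1),f(1,1))
replace slot 1: 2·((-2)+(-4)) − 2 = -14 → (-14,-2,-4)
replace slot 2: 2·((-14)+(-4)) − (-2) = -34 → (-14,-34,-4)
replace slot 3: 2·((-14)+(-34)) − (-4) = -92 → (-14,-34,-92)

-14,-34,-92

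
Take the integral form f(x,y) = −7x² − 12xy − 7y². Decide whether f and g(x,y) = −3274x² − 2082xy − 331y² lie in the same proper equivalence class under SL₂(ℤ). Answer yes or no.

D₁ = -52, D₂ = -52
f is negative-definite; reduce −f:
−f: translate: b→-2 (≡12 mod 14), so (7,12,7)→(7,-2,2)
−f: flip: (7,-2,2)→(2,2,7)
−f: reduced (well bottom): (2,2,7) with a≤c, −a<b≤a
flip sign back: reduced form of f is (-2,-2,-7)
g is negative-definite; reduce −g:
−g: flip: (3274,2082,331)→(331,-2082,3274)
−g: translate: b→-96 (≡-2082 mod 662), so (331,-2082,3274)→(331,-96,7)
−g: flip: (331,-96,7)→(7,96,331)
−g: translate: b→-2 (≡96 mod 14), so (7,96,331)→(7,-2,2)
−g: flip: (7,-2,2)→(2,2,7)
−g: reduced (well bottom): (2,2,7) with a≤c, −a<b≤a
flip sign back: reduced form of g is (-2,-2,-7)
reduced forms (-2, -2, -7) vs (-2, -2, -7) ⇒ equivalent

yes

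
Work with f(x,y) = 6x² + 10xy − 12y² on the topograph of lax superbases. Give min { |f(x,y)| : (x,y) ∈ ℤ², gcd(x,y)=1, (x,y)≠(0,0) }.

river: ρ → (-12,14,4)
river: ρ → (4,18,-4)
river: ρ → (-4,14,12)
river: ρ → (12,10,-6)
river: ρ → (-6,14,8)
river: ρ → (8,18,-2)
river: ρ → (-2,18,8)
river: ρ → (8,14,-6)
river: ρ → (-6,10,12)
river: ρ → (12,14,-4)
river: ρ → (-4,18,4)
river: ρ → (4,14,-12)
river: ρ → (-12,10,6)
river: ρ → (6,14,-8)
river: ρ → (-8,18,2)
river: ρ → (2,18,-8)
river: ρ → (-8,14,6)
river: ρ → (6,10,-12)
closes: descent 0, river 18
min |a| on river = 2

2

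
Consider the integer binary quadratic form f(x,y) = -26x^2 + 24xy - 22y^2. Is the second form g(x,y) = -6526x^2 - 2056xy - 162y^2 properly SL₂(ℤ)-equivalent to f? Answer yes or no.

D₁ = -1712, D₂ = -1712
f is negative-definite; reduce −f:
−f: flip: (26,-24,22)→(22,24,26)
−f: translate: b→-20 (≡24 mod 44), so (22,24,26)→(22,-20,24)
−f: reduced (well bottom): (22,-20,24) with a≤c, −a<b≤a
flip sign back: reduced form of f is (-22,20,-24)
g is negative-definite; reduce −g:
−g: flip: (6526,2056,162)→(162,-2056,6526)
−g: translate: b→-112 (≡-2056 mod 324), so (162,-2056,6526)→(162,-112,22)
−g: flip: (162,-112,22)→(22,112,162)
−g: translate: b→-20 (≡112 mod 44), so (22,112,162)→(22,-20,24)
−g: reduced (well bottom): (22,-20,24) with a≤c, −a<b≤a
flip sign back: reduced form of g is (-22,20,-24)
reduced forms (-22, 20, -24) vs (-22, 20, -24) ⇒ equivalent

yes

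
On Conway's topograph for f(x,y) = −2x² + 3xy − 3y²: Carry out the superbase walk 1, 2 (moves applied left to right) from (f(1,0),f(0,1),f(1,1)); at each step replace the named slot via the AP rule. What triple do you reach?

start (-2,-3,-2) = (f(1,0),f(0,1),f(1,1))
replace slot 1: 2·((-3)+(-2)) − (-2) = -8 → (-8,-3,-2)
replace slot 2: 2·((-8)+(-2)) − (-3) = -17 → (-8,-17,-2)

-8,-17,-2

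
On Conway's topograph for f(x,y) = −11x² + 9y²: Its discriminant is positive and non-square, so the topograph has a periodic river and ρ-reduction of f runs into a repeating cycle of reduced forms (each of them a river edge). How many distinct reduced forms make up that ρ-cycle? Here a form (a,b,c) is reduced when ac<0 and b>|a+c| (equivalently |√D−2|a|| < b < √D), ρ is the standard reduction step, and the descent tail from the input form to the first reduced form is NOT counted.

D = 396, ⌊√D⌋ = 19
descent: ρ → (9,18,-2)  [lands on river]
river: ρ → (-2,18,9)
ρ-cycle length = 2 (tail of 1 descent step not counted)

2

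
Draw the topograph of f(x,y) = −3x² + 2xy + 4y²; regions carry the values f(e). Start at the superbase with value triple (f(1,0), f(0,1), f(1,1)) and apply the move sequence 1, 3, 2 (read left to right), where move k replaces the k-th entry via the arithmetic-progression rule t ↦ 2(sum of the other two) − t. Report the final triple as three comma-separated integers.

start (-3,4,3) = (f(1,0),f(0,1),f(1,1))
replace slot 1: 2·(4+3) − (-3) = 17 → (17,4,3)
replace slot 3: 2·(17+4) − 3 = 39 → (17,4,39)
replace slot 2: 2·(17+39) − 4 = 108 → (17,108,39)

17,108,39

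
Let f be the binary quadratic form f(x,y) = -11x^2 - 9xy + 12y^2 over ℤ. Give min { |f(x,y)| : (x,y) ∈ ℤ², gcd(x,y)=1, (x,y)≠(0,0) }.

descent: ρ → (12,9,-11)  [lands on river]
river: ρ → (-11,13,10)
river: ρ → (10,7,-14)
river: ρ → (-14,21,3)
river: ρ → (3,21,-14)
river: ρ → (-14,7,10)
river: ρ → (10,13,-11)
river: ρ → (-11,9,12)
river: ρ → (12,15,-8)
river: ρ → (-8,17,10)
river: ρ → (10,23,-2)
river: ρ → (-2,21,21)
river: ρ → (21,21,-2)
river: ρ → (-2,23,10)
river: ρ → (10,17,-8)
river: ρ → (-8,15,12)
closes: descent 1, river 16
min |a| on river = 2

2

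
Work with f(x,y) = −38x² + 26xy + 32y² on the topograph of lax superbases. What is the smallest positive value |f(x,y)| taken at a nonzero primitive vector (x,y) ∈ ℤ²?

river: ρ → (32,38,-32)
river: ρ → (-32,26,38)
river: ρ → (38,50,-20)
river: ρ → (-20,70,8)
river: ρ → (8,74,-2)
river: ρ → (-2,74,8)
river: ρ → (8,70,-20)
river: ρ → (-20,50,38)
river: ρ → (38,26,-32)
river: ρ → (-32,38,32)
river: ρ → (32,26,-38)
river: ρ → (-38,50,20)
river: ρ → (20,70,-8)
river: ρ → (-8,74,2)
river: ρ → (2,74,-8)
river: ρ → (-8,70,20)
river: ρ → (20,50,-38)
river: ρ → (-38,26,32)
closes: descent 0, river 18
min |a| on river = 2

2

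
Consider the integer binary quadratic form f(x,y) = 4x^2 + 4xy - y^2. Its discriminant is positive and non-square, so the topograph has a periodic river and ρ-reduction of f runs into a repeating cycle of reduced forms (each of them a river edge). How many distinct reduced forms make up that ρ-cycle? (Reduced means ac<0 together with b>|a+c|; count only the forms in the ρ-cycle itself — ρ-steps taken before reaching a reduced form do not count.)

D = 32, ⌊√D⌋ = 5
river: ρ → (-1,4,4)
river: ρ → (4,4,-1)
ρ-cycle length = 2 (tail of 0 descent steps not counted)

2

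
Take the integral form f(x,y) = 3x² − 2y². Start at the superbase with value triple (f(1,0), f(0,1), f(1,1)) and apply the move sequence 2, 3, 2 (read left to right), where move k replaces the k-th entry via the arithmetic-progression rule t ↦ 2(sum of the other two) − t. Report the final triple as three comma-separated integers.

start (3,-2,1) = (f(1,0),f(0,1),f(1,1))
replace slot 2: 2·(3+1) − (-2) = 10 → (3,10,1)
replace slot 3: 2·(3+10) − 1 = 25 → (3,10,25)
replace slot 2: 2·(3+25) − 10 = 46 → (3,46,25)

3,46,25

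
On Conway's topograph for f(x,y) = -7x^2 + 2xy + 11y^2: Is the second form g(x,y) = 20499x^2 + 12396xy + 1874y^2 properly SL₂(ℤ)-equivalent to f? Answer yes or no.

D₁ = 312, D₂ = 312
river cycle of f (length 4): (-7, 16, 2), (2, 16, -7), (-7, 12, 6), (6, 12, -7)
river cycle of g (length 4): (-7, 16, 2), (2, 16, -7), (-7, 12, 6), (6, 12, -7)
cycles coincide ⇒ equivalent

yes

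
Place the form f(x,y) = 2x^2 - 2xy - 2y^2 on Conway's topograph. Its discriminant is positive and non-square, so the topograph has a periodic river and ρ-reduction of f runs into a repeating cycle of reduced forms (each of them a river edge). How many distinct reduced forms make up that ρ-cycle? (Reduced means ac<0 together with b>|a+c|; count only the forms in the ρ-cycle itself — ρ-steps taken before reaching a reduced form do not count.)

D = 20, ⌊√D⌋ = 4
descent: ρ → (-2,2,2)  [lands on river]
river: ρ → (2,2,-2)
ρ-cycle length = 2 (tail of 1 descent step not counted)

2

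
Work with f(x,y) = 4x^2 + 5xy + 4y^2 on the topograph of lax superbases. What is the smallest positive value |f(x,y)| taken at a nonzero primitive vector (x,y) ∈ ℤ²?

translate: b→-3 (≡5 mod 8), so (4,5,4)→(4,-3,3)
flip: (4,-3,3)→(3,3,4)
reduced (well bottom): (3,3,4) with a≤c, −a<b≤a
well minimum = a = 3

3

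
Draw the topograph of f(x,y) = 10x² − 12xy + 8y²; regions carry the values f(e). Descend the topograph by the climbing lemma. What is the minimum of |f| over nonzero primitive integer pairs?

translate: b→8 (≡-12 mod 20), so (10,-12,8)→(10,8,6)
flip: (10,8,6)→(6,-8,10)
translate: b→4 (≡-8 mod 12), so (6,-8,10)→(6,4,8)
reduced (well bottom): (6,4,8) with a≤c, −a<b≤a
well minimum = a = 6

6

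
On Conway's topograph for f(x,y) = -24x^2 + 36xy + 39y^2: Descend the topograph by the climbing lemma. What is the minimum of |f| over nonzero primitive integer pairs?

river: ρ → (39,42,-21)
river: ρ → (-21,42,39)
river: ρ → (39,36,-24)
river: ρ → (-24,60,15)
river: ρ → (15,60,-24)
river: ρ → (-24,36,39)
closes: descent 0, river 6
min |a| on river = 15

15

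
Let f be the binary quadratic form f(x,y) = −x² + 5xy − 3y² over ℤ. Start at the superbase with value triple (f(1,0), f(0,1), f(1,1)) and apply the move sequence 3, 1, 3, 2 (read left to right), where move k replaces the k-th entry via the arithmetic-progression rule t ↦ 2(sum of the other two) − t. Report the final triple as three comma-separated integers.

start (-1,-3,1) = (f(1,0),f(0,1),f(1,1))
replace slot 3: 2·((-1)+(-3)) − 1 = -9 → (-1,-3,-9)
replace slot 1: 2·((-3)+(-9)) − (-1) = -23 → (-23,-3,-9)
replace slot 3: 2·((-23)+(-3)) − (-9) = -43 → (-23,-3,-43)
replace slot 2: 2·((-23)+(-43)) − (-3) = -129 → (-23,-129,-43)

-23,-129,-43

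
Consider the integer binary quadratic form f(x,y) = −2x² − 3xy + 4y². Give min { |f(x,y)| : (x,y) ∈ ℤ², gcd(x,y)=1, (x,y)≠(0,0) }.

descent: ρ → (4,3,-2)  [lands on river]
river: ρ → (-2,5,2)
river: ρ → (2,3,-4)
river: ρ → (-4,5,1)
river: ρ → (1,5,-4)
river: ρ → (-4,3,2)
river: ρ → (2,5,-2)
river: ρ → (-2,3,4)
river: ρ → (4,5,-1)
river: ρ → (-1,5,4)
closes: descent 1, river 10
min |a| on river = 1

1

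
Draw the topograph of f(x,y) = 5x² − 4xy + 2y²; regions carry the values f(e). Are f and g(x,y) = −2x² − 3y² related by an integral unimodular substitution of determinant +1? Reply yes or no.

D₁ = -24, D₂ = -24
f: flip: (5,-4,2)→(2,4,5)
f: translate: b→0 (≡4 mod 4), so (2,4,5)→(2,0,3)
f: reduced (well bottom): (2,0,3) with a≤c, −a<b≤a
g is negative-definite; reduce −g:
−g: reduced (well bottom): (2,0,3) with a≤c, −a<b≤a
flip sign back: reduced form of g is (-2,0,-3)
reduced forms (2, 0, 3) vs (-2, 0, -3) ⇒ inequivalent

no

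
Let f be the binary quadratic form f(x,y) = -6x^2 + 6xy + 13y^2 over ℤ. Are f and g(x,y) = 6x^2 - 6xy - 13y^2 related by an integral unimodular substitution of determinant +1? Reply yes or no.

D₁ = 348, D₂ = 348
river cycle of f (length 2): (-6, 18, 1), (1, 18, -6)
river cycle of g (length 2): (6, 18, -1), (-1, 18, 6)
cycles differ ⇒ inequivalent

no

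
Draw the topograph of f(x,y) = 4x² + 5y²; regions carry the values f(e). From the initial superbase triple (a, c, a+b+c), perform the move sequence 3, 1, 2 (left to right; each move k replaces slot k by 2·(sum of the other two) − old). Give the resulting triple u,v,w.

start (4,5,9) = (f(1,0),f(0,1),f(1,1))
replace slot 3: 2·(4+5) − 9 = 9 → (4,5,9)
replace slot 1: 2·(5+9) − 4 = 24 → (24,5,9)
replace slot 2: 2·(24+9) − 5 = 61 → (24,61,9)

24,61,9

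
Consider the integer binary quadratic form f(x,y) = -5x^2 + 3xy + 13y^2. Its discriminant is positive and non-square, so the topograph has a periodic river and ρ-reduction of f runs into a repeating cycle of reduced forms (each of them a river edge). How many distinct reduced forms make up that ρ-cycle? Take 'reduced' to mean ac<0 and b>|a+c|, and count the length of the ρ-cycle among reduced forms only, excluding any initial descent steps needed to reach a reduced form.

D = 269, ⌊√D⌋ = 16
descent: ρ → (13,-3,-5)
descent: ρ → (-5,13,5)  [lands on river]
river: ρ → (5,7,-11)
river: ρ → (-11,15,1)
river: ρ → (1,15,-11)
river: ρ → (-11,7,5)
river: ρ → (5,13,-5)
river: ρ → (-5,7,11)
river: ρ → (11,15,-1)
river: ρ → (-1,15,11)
river: ρ → (11,7,-5)
ρ-cycle length = 10 (tail of 2 descent steps not counted)

10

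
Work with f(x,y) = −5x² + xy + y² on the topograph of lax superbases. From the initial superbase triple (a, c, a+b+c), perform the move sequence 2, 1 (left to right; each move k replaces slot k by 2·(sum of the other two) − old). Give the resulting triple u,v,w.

start (-5,1,-3) = (f(1,0),f(0,1),f(1,1))
replace slot 2: 2·((-5)+(-3)) − 1 = -17 → (-5,-17,-3)
replace slot 1: 2·((-17)+(-3)) − (-5) = -35 → (-35,-17,-3)

-35,-17,-3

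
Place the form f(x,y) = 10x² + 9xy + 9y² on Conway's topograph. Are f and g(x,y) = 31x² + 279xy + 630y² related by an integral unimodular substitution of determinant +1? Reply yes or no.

D₁ = -279, D₂ = -279
f: flip: (10,9,9)→(9,-9,10)
f: translate: b→9 (≡-9 mod 18), so (9,-9,10)→(9,9,10)
f: reduced (well bottom): (9,9,10) with a≤c, −a<b≤a
g: translate: b→31 (≡279 mod 62), so (31,279,630)→(31,31,10)
g: flip: (31,31,10)→(10,-31,31)
g: translate: b→9 (≡-31 mod 20), so (10,-31,31)→(10,9,9)
g: flip: (10,9,9)→(9,-9,10)
g: translate: b→9 (≡-9 mod 18), so (9,-9,10)→(9,9,10)
g: reduced (well bottom): (9,9,10) with a≤c, −a<b≤a
reduced forms (9, 9, 10) vs (9, 9, 10) ⇒ equivalent

yes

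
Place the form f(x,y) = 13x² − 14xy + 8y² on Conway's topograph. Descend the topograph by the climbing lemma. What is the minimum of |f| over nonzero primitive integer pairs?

translate: b→12 (≡-14 mod 26), so (13,-14,8)→(13,12,7)
flip: (13,12,7)→(7,-12,13)
translate: b→2 (≡-12 mod 14), so (7,-12,13)→(7,2,8)
reduced (well bottom): (7,2,8) with a≤c, −a<b≤a
well minimum = a = 7

7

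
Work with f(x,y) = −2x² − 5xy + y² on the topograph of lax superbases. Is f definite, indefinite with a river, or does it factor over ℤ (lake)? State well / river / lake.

D = b²−4ac = (-5)² − 4·(-2)·1 = 33
D > 0 non-square ⇒ indefinite ⇒ periodic river

river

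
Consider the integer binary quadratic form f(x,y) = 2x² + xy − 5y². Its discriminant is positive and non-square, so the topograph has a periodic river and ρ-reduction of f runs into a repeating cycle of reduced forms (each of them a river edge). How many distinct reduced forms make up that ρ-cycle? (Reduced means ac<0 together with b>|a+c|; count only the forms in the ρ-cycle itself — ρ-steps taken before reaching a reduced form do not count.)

D = 41, ⌊√D⌋ = 6
descent: ρ → (-5,-1,2)
descent: ρ → (2,5,-2)  [lands on river]
river: ρ → (-2,3,4)
river: ρ → (4,5,-1)
river: ρ → (-1,5,4)
river: ρ → (4,3,-2)
river: ρ → (-2,5,2)
river: ρ → (2,3,-4)
river: ρ → (-4,5,1)
river: ρ → (1,5,-4)
river: ρ → (-4,3,2)
ρ-cycle length = 10 (tail of 2 descent steps not counted)

10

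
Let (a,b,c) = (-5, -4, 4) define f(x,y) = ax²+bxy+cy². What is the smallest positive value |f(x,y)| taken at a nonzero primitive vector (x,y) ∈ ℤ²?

descent: ρ → (4,4,-5)  [lands on river]
river: ρ → (-5,6,3)
river: ρ → (3,6,-5)
river: ρ → (-5,4,4)
closes: descent 1, river 4
min |a| on river = 3

3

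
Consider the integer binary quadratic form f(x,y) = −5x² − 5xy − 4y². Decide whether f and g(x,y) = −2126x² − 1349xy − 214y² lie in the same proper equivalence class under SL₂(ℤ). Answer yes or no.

D₁ = -55, D₂ = -55
f is negative-definite; reduce −f:
−f: flip: (5,5,4)→(4,-5,5)
−f: translate: b→3 (≡-5 mod 8), so (4,-5,5)→(4,3,4)
−f: reduced (well bottom): (4,3,4) with a≤c, −a<b≤a
flip sign back: reduced form of f is (-4,-3,-4)
g is negative-definite; reduce −g:
−g: flip: (2126,1349,214)→(214,-1349,2126)
−g: translate: b→-65 (≡-1349 mod 428), so (214,-1349,2126)→(214,-65,5)
−g: flip: (214,-65,5)→(5,65,214)
−g: translate: b→5 (≡65 mod 10), so (5,65,214)→(5,5,4)
−g: flip: (5,5,4)→(4,-5,5)
−g: translate: b→3 (≡-5 mod 8), so (4,-5,5)→(4,3,4)
−g: reduced (well bottom): (4,3,4) with a≤c, −a<b≤a
flip sign back: reduced form of g is (-4,-3,-4)
reduced forms (-4, -3, -4) vs (-4, -3, -4) ⇒ equivalent

yes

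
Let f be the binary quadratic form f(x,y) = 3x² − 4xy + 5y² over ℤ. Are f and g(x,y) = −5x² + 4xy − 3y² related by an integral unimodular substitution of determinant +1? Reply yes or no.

D₁ = -44, D₂ = -44
f: translate: b→2 (≡-4 mod 6), so (3,-4,5)→(3,2,4)
f: reduced (well bottom): (3,2,4) with a≤c, −a<b≤a
g is negative-definite; reduce −g:
−g: flip: (5,-4,3)→(3,4,5)
−g: translate: b→-2 (≡4 mod 6), so (3,4,5)→(3,-2,4)
−g: reduced (well bottom): (3,-2,4) with a≤c, −a<b≤a
flip sign back: reduced form of g is (-3,2,-4)
reduced forms (3, 2, 4) vs (-3, 2, -4) ⇒ inequivalent

no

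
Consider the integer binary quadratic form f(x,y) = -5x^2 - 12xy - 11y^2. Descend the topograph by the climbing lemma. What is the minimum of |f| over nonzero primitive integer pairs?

translate: b→2 (≡12 mod 10), so (5,12,11)→(5,2,4)
flip: (5,2,4)→(4,-2,5)
reduced (well bottom): (4,-2,5) with a≤c, −a<b≤a
well minimum |f| = |-4| = 4 (negative-definite)

4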